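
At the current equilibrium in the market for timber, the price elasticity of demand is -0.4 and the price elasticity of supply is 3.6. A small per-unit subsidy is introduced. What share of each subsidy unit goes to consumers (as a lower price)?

Consumer share = 0.9

For a small subsidy around the equilibrium, the benefit split depends on the relative slopes, which at a point are proportional to the elasticities.
Buyer share = εs/(εs + |εd|) = 3.6/(3.6 + 0.4) = 0.9; seller share = |εd|/(εs + |εd|) = 0.1.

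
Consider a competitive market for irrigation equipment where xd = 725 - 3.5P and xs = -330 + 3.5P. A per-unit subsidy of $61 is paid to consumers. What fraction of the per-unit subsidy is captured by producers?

Producer share = 0.5

Pre-subsidy: 725 - 3.5P = -330 + 3.5P gives P* = 1055/7, x* = 197.5.
With the rebate, buyers effectively pay Pb = Ps − 61, where Ps is the price sellers receive.
Demand in terms of Ps becomes xd = 725 − 3.5(Ps − 61) = 938.5 - 3.5Ps. Setting this equal to supply: 938.5 - 3.5Ps = -330 + 3.5Ps, so Ps = 2537/14.
Buyers pay Pb = 2537/14 − 61 = 1683/14; x' = -330 + 3.5·(2537/14) = 304.25.
Buyers' price falls by P* − Pb = 1055/7 − 1683/14 = 30.5; sellers' price rises by Ps − P* = 2537/14 − 1055/7 = 30.5.
So producers capture 30.5/61 = 0.5 of each unit of subsidy.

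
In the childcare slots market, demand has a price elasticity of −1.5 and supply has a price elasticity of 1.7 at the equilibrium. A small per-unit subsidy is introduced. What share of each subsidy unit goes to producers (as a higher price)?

For a small subsidy around the equilibrium, the benefit split depends on the relative slopes, which at a point are proportional to the elasticities.
Buyer share = εs/(εs + |εd|) = 1.7/(1.7 + 1.5) = 0.53125; seller share = |εd|/(εs + |εd|) = 0.46875.
So producers capture 0.46875 of the subsidy.

Producer share = 0.46875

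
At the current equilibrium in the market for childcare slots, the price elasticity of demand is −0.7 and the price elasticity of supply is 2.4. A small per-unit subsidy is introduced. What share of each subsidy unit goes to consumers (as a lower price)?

Consumer share = 24/31

For a small subsidy around the equilibrium, the benefit split depends on the relative slopes, which at a point are proportional to the elasticities.
Buyer share = εs/(εs + |εd|) = 2.4/(2.4 + 0.7) = 24/31; seller share = |εd|/(εs + |εd|) = 7/31.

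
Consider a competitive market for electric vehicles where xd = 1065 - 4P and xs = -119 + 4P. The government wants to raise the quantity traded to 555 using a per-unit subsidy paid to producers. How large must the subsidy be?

Required subsidy s = 41 per unit

At x = 555, invert demand for the buyer price: Pb = (1065 − 555)/4 = 127.5; invert supply for the seller price: Ps = (555 − (-119))/4 = 168.5.
The subsidy must fill the gap: s = Ps − Pb = 168.5 − 127.5 = 41.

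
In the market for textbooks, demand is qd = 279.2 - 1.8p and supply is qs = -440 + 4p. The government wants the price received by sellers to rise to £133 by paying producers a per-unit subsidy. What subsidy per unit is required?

Required subsidy s = £29 per unit

At a seller price of 133, quantity supplied is -440 + 4·133 = 92.
Buyers absorb 92 only when they pay pb with 279.2 − 1.8·pb = 92, i.e. pb = 104.
s = ps − pb = 133 − 104 = 29.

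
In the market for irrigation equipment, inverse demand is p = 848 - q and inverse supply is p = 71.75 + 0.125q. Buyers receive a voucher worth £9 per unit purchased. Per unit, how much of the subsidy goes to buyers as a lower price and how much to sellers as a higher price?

Buyers gain £8 per unit; sellers gain £1 per unit

Pre-subsidy: 848 - q = 71.75 + 0.125q gives q* = 690 and p* = 158.
With the rebate, buyers effectively pay pb = ps − 9, where ps is the price sellers receive.
On the curves, pb = 848 - q and ps = 71.75 + 0.125q; the wedge ps − pb = 9 gives 71.75 + 0.125q − (848 - q) = 9, so q' = 698.
Then pb = 848 − 1·698 = 150 and ps = 71.75 + 0.125·698 = 159.
Buyers' price falls by p* − pb = 158 − 150 = 8; sellers' price rises by ps − p* = 159 − 158 = 1.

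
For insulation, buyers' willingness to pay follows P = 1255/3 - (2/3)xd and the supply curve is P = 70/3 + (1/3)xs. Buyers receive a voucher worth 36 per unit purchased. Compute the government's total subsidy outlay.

Government cost = 15516

Pre-subsidy: 1255/3 - (2/3)x = 70/3 + (1/3)x gives x* = 395 and P* = 155.
With the rebate, buyers effectively pay Pb = Ps − 36, where Ps is the price sellers receive.
On the curves, Pb = 1255/3 - (2/3)x and Ps = 70/3 + (1/3)x; the wedge Ps − Pb = 36 gives 70/3 + (1/3)x − (1255/3 - (2/3)x) = 36, so x' = 431.
Then Pb = 1255/3 − (2/3)·431 = 131 and Ps = 70/3 + (1/3)·431 = 167.
Government outlay = subsidy × quantity = 36 × 431 = 15516.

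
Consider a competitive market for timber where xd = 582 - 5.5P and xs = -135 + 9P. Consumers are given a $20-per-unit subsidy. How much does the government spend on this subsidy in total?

Government cost = 219420/29

Pre-subsidy: 582 - 5.5P = -135 + 9P gives P* = 1434/29, x* = 8991/29.
With the rebate, buyers effectively pay Pb = Ps − 20, where Ps is the price sellers receive.
Demand in terms of Ps becomes xd = 582 − 5.5(Ps − 20) = 692 - 5.5Ps. Setting this equal to supply: 692 - 5.5Ps = -135 + 9Ps, so Ps = 1654/29.
Buyers pay Pb = 1654/29 − 20 = 1074/29; x' = -135 + 9·(1654/29) = 10971/29.
Government outlay = subsidy × quantity = 20 × 10971/29 = 219420/29.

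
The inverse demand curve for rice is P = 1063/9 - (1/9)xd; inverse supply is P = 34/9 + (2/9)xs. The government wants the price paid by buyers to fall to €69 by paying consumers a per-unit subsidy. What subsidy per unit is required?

Required subsidy s = €33 per unit

At a buyer price of 69, quantity demanded is 1063 − 9·69 = 442.
Sellers supply 442 only when they receive Ps = 34/9 + (2/9)·442 = 102.
s = Ps − Pb = 102 − 69 = 33.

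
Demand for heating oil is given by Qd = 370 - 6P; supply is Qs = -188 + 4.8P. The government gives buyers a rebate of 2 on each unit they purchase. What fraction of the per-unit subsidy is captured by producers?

Pre-subsidy: 370 - 6P = -188 + 4.8P gives P* = 155/3, Q* = 60.
With the rebate, buyers effectively pay Pb = Ps − 2, where Ps is the price sellers receive.
Demand in terms of Ps becomes Qd = 370 − 6(Ps − 2) = 382 - 6Ps. Setting this equal to supply: 382 - 6Ps = -188 + 4.8Ps, so Ps = 475/9.
Buyers pay Pb = 475/9 − 2 = 457/9; Q' = -188 + 4.8·(475/9) = 196/3.
Buyers' price falls by P* − Pb = 155/3 − 457/9 = 8/9; sellers' price rises by Ps − P* = 475/9 − 155/3 = 10/9.
So producers capture (10/9)/2 = 5/9 of each unit of subsidy.

Producer share = 5/9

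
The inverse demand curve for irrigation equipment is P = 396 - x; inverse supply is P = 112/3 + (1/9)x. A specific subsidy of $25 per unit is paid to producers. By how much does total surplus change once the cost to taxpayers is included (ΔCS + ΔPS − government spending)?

Pre-subsidy: 396 - x = 112/3 + (1/9)x gives x* = 322.8 and P* = 73.2.
With the subsidy, sellers receive Ps = Pb + 25 for each unit, where Pb is the price buyers pay.
On the curves, Pb = 396 - x and Ps = 112/3 + (1/9)x; the wedge Ps − Pb = 25 gives 112/3 + (1/9)x − (396 - x) = 25, so x' = 345.3.
Then Pb = 396 − 1·345.3 = 50.7 and Ps = 112/3 + (1/9)·345.3 = 75.7.
ΔCS = ½(322.8 + 345.3)(73.2 − 50.7) = 7516.125; ΔPS = ½(322.8 + 345.3)(75.7 − 73.2) = 835.125.
Government spending = 25 × 345.3 = 8632.5.
Net change = 7516.125 + 835.125 − 8632.5 = -281.25. The loss equals the DWL triangle ½·25·22.5.

Net change in total surplus = -$281.25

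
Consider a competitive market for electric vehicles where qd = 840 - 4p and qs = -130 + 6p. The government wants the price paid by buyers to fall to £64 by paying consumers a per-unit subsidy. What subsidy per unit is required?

At a buyer price of 64, quantity demanded is 840 − 4·64 = 584.
Sellers supply 584 only when they receive ps with -130 + 6·ps = 584, i.e. ps = 119.
s = ps − pb = 119 − 64 = 55.

Required subsidy s = £55 per unit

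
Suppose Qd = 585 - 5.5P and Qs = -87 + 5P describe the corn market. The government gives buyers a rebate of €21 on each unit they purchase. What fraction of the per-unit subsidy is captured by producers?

Producer share = 11/21

Pre-subsidy: 585 - 5.5P = -87 + 5P gives P* = 64, Q* = 233.
With the rebate, buyers effectively pay Pb = Ps − 21, where Ps is the price sellers receive.
Demand in terms of Ps becomes Qd = 585 − 5.5(Ps − 21) = 700.5 - 5.5Ps. Setting this equal to supply: 700.5 - 5.5Ps = -87 + 5Ps, so Ps = 75.
Buyers pay Pb = 75 − 21 = 54; Q' = -87 + 5·75 = 288.
Buyers' price falls by P* − Pb = 64 − 54 = 10; sellers' price rises by Ps − P* = 75 − 64 = 11.
So producers capture 11/21 = 11/21 of each unit of subsidy.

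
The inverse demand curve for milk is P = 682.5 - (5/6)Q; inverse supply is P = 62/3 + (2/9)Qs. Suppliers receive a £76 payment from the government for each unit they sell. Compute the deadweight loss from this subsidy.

Deadweight loss = £2736

Pre-subsidy: 682.5 - (5/6)Q = 62/3 + (2/9)Q gives Q* = 627 and P* = 160.
With the subsidy, sellers receive Ps = Pb + 76 for each unit, where Pb is the price buyers pay.
On the curves, Pb = 682.5 - (5/6)Q and Ps = 62/3 + (2/9)Q; the wedge Ps − Pb = 76 gives 62/3 + (2/9)Q − (682.5 - (5/6)Q) = 76, so Q' = 699.
Then Pb = 682.5 − (5/6)·699 = 100 and Ps = 62/3 + (2/9)·699 = 176.
The subsidy expands output by 699 − 627 = 72 past the efficient level; on those units the gap between marginal cost and willingness to pay runs from 0 up to 76.
DWL = ½ × 76 × 72 = 2736.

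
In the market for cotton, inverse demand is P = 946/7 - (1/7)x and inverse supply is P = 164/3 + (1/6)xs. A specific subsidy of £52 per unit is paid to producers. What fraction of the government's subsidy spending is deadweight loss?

DWL / government spending = 21/107

Pre-subsidy: 946/7 - (1/7)x = 164/3 + (1/6)x gives x* = 260 and P* = 98.
With the subsidy, sellers receive Ps = Pb + 52 for each unit, where Pb is the price buyers pay.
On the curves, Pb = 946/7 - (1/7)x and Ps = 164/3 + (1/6)x; the wedge Ps − Pb = 52 gives 164/3 + (1/6)x − (946/7 - (1/7)x) = 52, so x' = 428.
Then Pb = 946/7 − (1/7)·428 = 74 and Ps = 164/3 + (1/6)·428 = 126.
ΔCS = ½(260 + 428)(98 − 74) = 8256; ΔPS = ½(260 + 428)(126 − 98) = 9632.
Government spending = 52 × 428 = 22256.
DWL = ½ × 52 × (428 − 260) = 4368; fraction = 4368 / 22256 = 21/107.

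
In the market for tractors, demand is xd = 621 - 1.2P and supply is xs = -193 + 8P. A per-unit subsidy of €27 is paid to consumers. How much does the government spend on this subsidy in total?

Government cost = €14661

Pre-subsidy: 621 - 1.2P = -193 + 8P gives P* = 2035/23, x* = 11841/23.
With the rebate, buyers effectively pay Pb = Ps − 27, where Ps is the price sellers receive.
Demand in terms of Ps becomes xd = 621 − 1.2(Ps − 27) = 653.4 - 1.2Ps. Setting this equal to supply: 653.4 - 1.2Ps = -193 + 8Ps, so Ps = 92.
Buyers pay Pb = 92 − 27 = 65; x' = -193 + 8·92 = 543.
Government outlay = subsidy × quantity = 27 × 543 = 14661.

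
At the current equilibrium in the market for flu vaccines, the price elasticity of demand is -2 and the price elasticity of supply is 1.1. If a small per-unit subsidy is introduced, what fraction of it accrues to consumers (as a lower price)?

Consumer share = 11/31

For a small subsidy around the equilibrium, the benefit split depends on the relative slopes, which at a point are proportional to the elasticities.
Buyer share = εs/(εs + |εd|) = 1.1/(1.1 + 2) = 11/31; seller share = |εd|/(εs + |εd|) = 20/31.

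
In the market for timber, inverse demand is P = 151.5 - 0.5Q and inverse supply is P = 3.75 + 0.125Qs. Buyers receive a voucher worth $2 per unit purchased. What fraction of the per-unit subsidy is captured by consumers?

Pre-subsidy: 151.5 - 0.5Q = 3.75 + 0.125Q gives Q* = 236.4 and P* = 33.3.
With the rebate, buyers effectively pay Pb = Ps − 2, where Ps is the price sellers receive.
On the curves, Pb = 151.5 - 0.5Q and Ps = 3.75 + 0.125Q; the wedge Ps − Pb = 2 gives 3.75 + 0.125Q − (151.5 - 0.5Q) = 2, so Q' = 239.6.
Then Pb = 151.5 − 0.5·239.6 = 31.7 and Ps = 3.75 + 0.125·239.6 = 33.7.
Buyers' price falls by P* − Pb = 33.3 − 31.7 = 1.6; sellers' price rises by Ps − P* = 33.7 − 33.3 = 0.4.
So consumers capture 1.6/2 = 0.8 of each unit of subsidy.

Consumer share = 0.8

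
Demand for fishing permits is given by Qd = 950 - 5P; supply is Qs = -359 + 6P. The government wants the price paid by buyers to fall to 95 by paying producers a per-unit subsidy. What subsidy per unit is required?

Required subsidy s = 44 per unit

At a buyer price of 95, quantity demanded is 950 − 5·95 = 475.
Sellers supply 475 only when they receive Ps with -359 + 6·Ps = 475, i.e. Ps = 139.
s = Ps − Pb = 139 − 95 = 44.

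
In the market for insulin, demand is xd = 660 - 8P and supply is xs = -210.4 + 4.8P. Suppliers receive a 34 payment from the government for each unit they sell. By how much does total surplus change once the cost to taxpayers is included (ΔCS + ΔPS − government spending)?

Pre-subsidy: 660 - 8P = -210.4 + 4.8P gives P* = 68, x* = 116.
With the subsidy, sellers receive Ps = Pb + 34 for each unit, where Pb is the price buyers pay.
Supply in terms of Pb becomes xs = -210.4 + 4.8(Pb + 34) = -47.2 + 4.8Pb. Setting this equal to demand: 660 - 8Pb = -47.2 + 4.8Pb, so Pb = 55.25.
Sellers receive Ps = 55.25 + 34 = 89.25; x' = 660 − 8·55.25 = 218.
ΔCS = ½(116 + 218)(68 − 55.25) = 2129.25; ΔPS = ½(116 + 218)(89.25 − 68) = 3548.75.
Government spending = 34 × 218 = 7412.
Net change = 2129.25 + 3548.75 − 7412 = -1734. The loss equals the DWL triangle ½·34·102.

Net change in total surplus = -1734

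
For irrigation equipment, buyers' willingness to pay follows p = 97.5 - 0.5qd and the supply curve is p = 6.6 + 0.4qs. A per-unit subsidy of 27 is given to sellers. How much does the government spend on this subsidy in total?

Pre-subsidy: 97.5 - 0.5q = 6.6 + 0.4q gives q* = 101 and p* = 47.
With the subsidy, sellers receive ps = pb + 27 for each unit, where pb is the price buyers pay.
On the curves, pb = 97.5 - 0.5q and ps = 6.6 + 0.4q; the wedge ps − pb = 27 gives 6.6 + 0.4q − (97.5 - 0.5q) = 27, so q' = 131.
Then pb = 97.5 − 0.5·131 = 32 and ps = 6.6 + 0.4·131 = 59.
Government outlay = subsidy × quantity = 27 × 131 = 3537.

Government cost = 3537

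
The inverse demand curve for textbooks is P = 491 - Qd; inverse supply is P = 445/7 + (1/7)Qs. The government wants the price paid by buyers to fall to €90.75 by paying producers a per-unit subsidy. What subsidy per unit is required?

Required subsidy s = €30 per unit

At a buyer price of 90.75, quantity demanded is 491 − 1·90.75 = 400.25.
Sellers supply 400.25 only when they receive Ps = 445/7 + (1/7)·400.25 = 120.75.
s = Ps − Pb = 120.75 − 90.75 = 30.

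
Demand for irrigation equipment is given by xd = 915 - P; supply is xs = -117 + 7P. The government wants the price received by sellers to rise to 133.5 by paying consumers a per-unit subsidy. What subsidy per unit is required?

At a seller price of 133.5, quantity supplied is -117 + 7·133.5 = 817.5.
Buyers absorb 817.5 only when they pay Pb with 915 − 1·Pb = 817.5, i.e. Pb = 97.5.
s = Ps − Pb = 133.5 − 97.5 = 36.

Required subsidy s = 36 per unit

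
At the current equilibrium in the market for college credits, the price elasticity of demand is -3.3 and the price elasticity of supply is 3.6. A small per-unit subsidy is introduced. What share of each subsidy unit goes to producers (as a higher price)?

Producer share = 11/23

For a small subsidy around the equilibrium, the benefit split depends on the relative slopes, which at a point are proportional to the elasticities.
Buyer share = εs/(εs + |εd|) = 3.6/(3.6 + 3.3) = 12/23; seller share = |εd|/(εs + |εd|) = 11/23.
So producers capture 11/23 of the subsidy.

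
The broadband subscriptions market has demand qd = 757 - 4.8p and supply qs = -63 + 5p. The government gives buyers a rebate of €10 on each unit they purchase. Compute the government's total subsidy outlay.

Government cost = 26590/7

Pre-subsidy: 757 - 4.8p = -63 + 5p gives p* = 4100/49, q* = 17413/49.
With the rebate, buyers effectively pay pb = ps − 10, where ps is the price sellers receive.
Demand in terms of ps becomes qd = 757 − 4.8(ps − 10) = 805 - 4.8ps. Setting this equal to supply: 805 - 4.8ps = -63 + 5ps, so ps = 620/7.
Buyers pay pb = 620/7 − 10 = 550/7; q' = -63 + 5·(620/7) = 2659/7.
Government outlay = subsidy × quantity = 10 × 2659/7 = 26590/7.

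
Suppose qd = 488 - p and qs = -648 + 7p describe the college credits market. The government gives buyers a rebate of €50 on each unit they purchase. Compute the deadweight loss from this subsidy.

Deadweight loss = €1093.75

Pre-subsidy: 488 - p = -648 + 7p gives p* = 142, q* = 346.
With the rebate, buyers effectively pay pb = ps − 50, where ps is the price sellers receive.
Demand in terms of ps becomes qd = 488 − 1(ps − 50) = 538 - ps. Setting this equal to supply: 538 - ps = -648 + 7ps, so ps = 148.25.
Buyers pay pb = 148.25 − 50 = 98.25; q' = -648 + 7·148.25 = 389.75.
The subsidy expands output by 389.75 − 346 = 43.75 past the efficient level; on those units the gap between marginal cost and willingness to pay runs from 0 up to 50.
DWL = ½ × 50 × 43.75 = 1093.75.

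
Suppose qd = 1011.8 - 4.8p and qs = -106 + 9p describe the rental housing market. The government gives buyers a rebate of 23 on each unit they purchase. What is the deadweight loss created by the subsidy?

Deadweight loss = 828

Pre-subsidy: 1011.8 - 4.8p = -106 + 9p gives p* = 81, q* = 623.
With the rebate, buyers effectively pay pb = ps − 23, where ps is the price sellers receive.
Demand in terms of ps becomes qd = 1011.8 − 4.8(ps − 23) = 1122.2 - 4.8ps. Setting this equal to supply: 1122.2 - 4.8ps = -106 + 9ps, so ps = 89.
Buyers pay pb = 89 − 23 = 66; q' = -106 + 9·89 = 695.
The subsidy expands output by 695 − 623 = 72 past the efficient level; on those units the gap between marginal cost and willingness to pay runs from 0 up to 23.
DWL = ½ × 23 × 72 = 828.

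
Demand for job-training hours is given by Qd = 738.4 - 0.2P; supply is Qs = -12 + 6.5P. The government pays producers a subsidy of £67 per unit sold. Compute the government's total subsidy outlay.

Pre-subsidy: 738.4 - 0.2P = -12 + 6.5P gives P* = 112, Q* = 716.
With the subsidy, sellers receive Ps = Pb + 67 for each unit, where Pb is the price buyers pay.
Supply in terms of Pb becomes Qs = -12 + 6.5(Pb + 67) = 423.5 + 6.5Pb. Setting this equal to demand: 738.4 - 0.2Pb = 423.5 + 6.5Pb, so Pb = 47.
Sellers receive Ps = 47 + 67 = 114; Q' = 738.4 − 0.2·47 = 729.
Government outlay = subsidy × quantity = 67 × 729 = 48843.

Government cost = £48843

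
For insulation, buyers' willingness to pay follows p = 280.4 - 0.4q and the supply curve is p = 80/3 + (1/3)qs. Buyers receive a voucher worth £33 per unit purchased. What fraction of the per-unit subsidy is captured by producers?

Producer share = 5/11

Pre-subsidy: 280.4 - 0.4q = 80/3 + (1/3)q gives q* = 346 and p* = 142.
With the rebate, buyers effectively pay pb = ps − 33, where ps is the price sellers receive.
On the curves, pb = 280.4 - 0.4q and ps = 80/3 + (1/3)q; the wedge ps − pb = 33 gives 80/3 + (1/3)q − (280.4 - 0.4q) = 33, so q' = 391.
Then pb = 280.4 − 0.4·391 = 124 and ps = 80/3 + (1/3)·391 = 157.
Buyers' price falls by p* − pb = 142 − 124 = 18; sellers' price rises by ps − p* = 157 − 142 = 15.
So producers capture 15/33 = 5/11 of each unit of subsidy.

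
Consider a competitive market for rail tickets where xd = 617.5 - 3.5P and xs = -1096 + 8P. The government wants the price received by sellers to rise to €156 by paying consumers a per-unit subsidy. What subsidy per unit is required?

At a seller price of 156, quantity supplied is -1096 + 8·156 = 152.
Buyers absorb 152 only when they pay Pb with 617.5 − 3.5·Pb = 152, i.e. Pb = 133.
s = Ps − Pb = 156 − 133 = 23.

Required subsidy s = €23 per unit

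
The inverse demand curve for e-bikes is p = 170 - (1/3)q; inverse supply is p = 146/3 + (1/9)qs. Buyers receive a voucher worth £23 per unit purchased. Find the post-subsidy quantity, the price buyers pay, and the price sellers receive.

Pre-subsidy: 170 - (1/3)q = 146/3 + (1/9)q gives q* = 273 and p* = 79.
With the rebate, buyers effectively pay pb = ps − 23, where ps is the price sellers receive.
On the curves, pb = 170 - (1/3)q and ps = 146/3 + (1/9)q; the wedge ps − pb = 23 gives 146/3 + (1/9)q − (170 - (1/3)q) = 23, so q' = 324.75.
Then pb = 170 − (1/3)·324.75 = 61.75 and ps = 146/3 + (1/9)·324.75 = 84.75.

q' = 324.75; buyers pay £61.75; sellers receive £84.75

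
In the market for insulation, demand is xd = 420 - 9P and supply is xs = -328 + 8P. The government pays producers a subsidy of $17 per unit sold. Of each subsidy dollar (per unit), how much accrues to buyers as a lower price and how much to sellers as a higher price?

Pre-subsidy: 420 - 9P = -328 + 8P gives P* = 44, x* = 24.
With the subsidy, sellers receive Ps = Pb + 17 for each unit, where Pb is the price buyers pay.
Supply in terms of Pb becomes xs = -328 + 8(Pb + 17) = -192 + 8Pb. Setting this equal to demand: 420 - 9Pb = -192 + 8Pb, so Pb = 36.
Sellers receive Ps = 36 + 17 = 53; x' = 420 − 9·36 = 96.
Buyers' price falls by P* − Pb = 44 − 36 = 8; sellers' price rises by Ps − P* = 53 − 44 = 9.

Buyers gain $8 per unit; sellers gain $9 per unit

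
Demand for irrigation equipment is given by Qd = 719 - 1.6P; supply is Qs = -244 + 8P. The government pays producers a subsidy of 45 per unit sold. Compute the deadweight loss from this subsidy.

Pre-subsidy: 719 - 1.6P = -244 + 8P gives P* = 100.3125, Q* = 558.5.
With the subsidy, sellers receive Ps = Pb + 45 for each unit, where Pb is the price buyers pay.
Supply in terms of Pb becomes Qs = -244 + 8(Pb + 45) = 116 + 8Pb. Setting this equal to demand: 719 - 1.6Pb = 116 + 8Pb, so Pb = 62.8125.
Sellers receive Ps = 62.8125 + 45 = 107.8125; Q' = 719 − 1.6·62.8125 = 618.5.
The subsidy expands output by 618.5 − 558.5 = 60 past the efficient level; on those units the gap between marginal cost and willingness to pay runs from 0 up to 45.
DWL = ½ × 45 × 60 = 1350.

Deadweight loss = 1350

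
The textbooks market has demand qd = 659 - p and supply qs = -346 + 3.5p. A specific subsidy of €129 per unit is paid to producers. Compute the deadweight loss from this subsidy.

Deadweight loss = €6471.5

Pre-subsidy: 659 - p = -346 + 3.5p gives p* = 670/3, q* = 1307/3.
With the subsidy, sellers receive ps = pb + 129 for each unit, where pb is the price buyers pay.
Supply in terms of pb becomes qs = -346 + 3.5(pb + 129) = 105.5 + 3.5pb. Setting this equal to demand: 659 - pb = 105.5 + 3.5pb, so pb = 123.
Sellers receive ps = 123 + 129 = 252; q' = 659 − 1·123 = 536.
The subsidy expands output by 536 − 1307/3 = 301/3 past the efficient level; on those units the gap between marginal cost and willingness to pay runs from 0 up to 129.
DWL = ½ × 129 × 301/3 = 6471.5.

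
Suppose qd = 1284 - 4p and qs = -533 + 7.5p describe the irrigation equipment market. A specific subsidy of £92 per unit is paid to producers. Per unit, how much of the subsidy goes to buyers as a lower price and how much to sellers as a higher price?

Buyers gain £60 per unit; sellers gain £32 per unit

Pre-subsidy: 1284 - 4p = -533 + 7.5p gives p* = 158, q* = 652.
With the subsidy, sellers receive ps = pb + 92 for each unit, where pb is the price buyers pay.
Supply in terms of pb becomes qs = -533 + 7.5(pb + 92) = 157 + 7.5pb. Setting this equal to demand: 1284 - 4pb = 157 + 7.5pb, so pb = 98.
Sellers receive ps = 98 + 92 = 190; q' = 1284 − 4·98 = 892.
Buyers' price falls by p* − pb = 158 − 98 = 60; sellers' price rises by ps − p* = 190 − 158 = 32.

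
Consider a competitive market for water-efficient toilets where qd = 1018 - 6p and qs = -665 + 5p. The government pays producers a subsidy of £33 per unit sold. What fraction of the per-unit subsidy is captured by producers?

Producer share = 6/11

Pre-subsidy: 1018 - 6p = -665 + 5p gives p* = 153, q* = 100.
With the subsidy, sellers receive ps = pb + 33 for each unit, where pb is the price buyers pay.
Supply in terms of pb becomes qs = -665 + 5(pb + 33) = -500 + 5pb. Setting this equal to demand: 1018 - 6pb = -500 + 5pb, so pb = 138.
Sellers receive ps = 138 + 33 = 171; q' = 1018 − 6·138 = 190.
Buyers' price falls by p* − pb = 153 − 138 = 15; sellers' price rises by ps − p* = 171 − 153 = 18.
So producers capture 18/33 = 6/11 of each unit of subsidy.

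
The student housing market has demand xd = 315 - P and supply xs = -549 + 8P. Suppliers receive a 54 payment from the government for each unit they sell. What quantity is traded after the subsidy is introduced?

x' = 267

Pre-subsidy: 315 - P = -549 + 8P gives P* = 96, x* = 219.
With the subsidy, sellers receive Ps = Pb + 54 for each unit, where Pb is the price buyers pay.
Supply in terms of Pb becomes xs = -549 + 8(Pb + 54) = -117 + 8Pb. Setting this equal to demand: 315 - Pb = -117 + 8Pb, so Pb = 48.
Sellers receive Ps = 48 + 54 = 102; x' = 315 − 1·48 = 267.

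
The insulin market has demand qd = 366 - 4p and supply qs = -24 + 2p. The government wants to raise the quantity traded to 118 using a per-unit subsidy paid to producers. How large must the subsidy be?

Required subsidy s = 9 per unit

At q = 118, invert demand for the buyer price: pb = (366 − 118)/4 = 62; invert supply for the seller price: ps = (118 − (-24))/2 = 71.
The subsidy must fill the gap: s = ps − pb = 71 − 62 = 9.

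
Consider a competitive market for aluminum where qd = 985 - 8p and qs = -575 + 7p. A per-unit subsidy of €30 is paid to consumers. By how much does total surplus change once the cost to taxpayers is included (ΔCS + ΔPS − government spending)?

Pre-subsidy: 985 - 8p = -575 + 7p gives p* = 104, q* = 153.
With the rebate, buyers effectively pay pb = ps − 30, where ps is the price sellers receive.
Demand in terms of ps becomes qd = 985 − 8(ps − 30) = 1225 - 8ps. Setting this equal to supply: 1225 - 8ps = -575 + 7ps, so ps = 120.
Buyers pay pb = 120 − 30 = 90; q' = -575 + 7·120 = 265.
ΔCS = ½(153 + 265)(104 − 90) = 2926; ΔPS = ½(153 + 265)(120 − 104) = 3344.
Government spending = 30 × 265 = 7950.
Net change = 2926 + 3344 − 7950 = -1680. The loss equals the DWL triangle ½·30·112.

Net change in total surplus = -€1680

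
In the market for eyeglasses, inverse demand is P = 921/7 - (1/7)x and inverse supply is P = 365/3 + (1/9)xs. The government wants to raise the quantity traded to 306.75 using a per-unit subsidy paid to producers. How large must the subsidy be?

Required subsidy s = 68 per unit

At x = 306.75, from the demand curve buyers pay Pb = 921/7 − (1/7)·306.75 = 87.75; from the supply curve sellers need Ps = 365/3 + (1/9)·306.75 = 155.75.
The subsidy must fill the gap: s = Ps − Pb = 155.75 − 87.75 = 68.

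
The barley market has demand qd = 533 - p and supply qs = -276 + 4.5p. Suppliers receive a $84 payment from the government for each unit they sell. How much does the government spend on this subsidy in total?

Government cost = 420084/11

Pre-subsidy: 533 - p = -276 + 4.5p gives p* = 1618/11, q* = 4245/11.
With the subsidy, sellers receive ps = pb + 84 for each unit, where pb is the price buyers pay.
Supply in terms of pb becomes qs = -276 + 4.5(pb + 84) = 102 + 4.5pb. Setting this equal to demand: 533 - pb = 102 + 4.5pb, so pb = 862/11.
Sellers receive ps = 862/11 + 84 = 1786/11; q' = 533 − 1·(862/11) = 5001/11.
Government outlay = subsidy × quantity = 84 × 5001/11 = 420084/11.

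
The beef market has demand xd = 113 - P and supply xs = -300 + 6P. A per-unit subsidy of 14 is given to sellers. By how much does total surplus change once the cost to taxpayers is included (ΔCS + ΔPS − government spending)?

Net change in total surplus = -84

Pre-subsidy: 113 - P = -300 + 6P gives P* = 59, x* = 54.
With the subsidy, sellers receive Ps = Pb + 14 for each unit, where Pb is the price buyers pay.
Supply in terms of Pb becomes xs = -300 + 6(Pb + 14) = -216 + 6Pb. Setting this equal to demand: 113 - Pb = -216 + 6Pb, so Pb = 47.
Sellers receive Ps = 47 + 14 = 61; x' = 113 − 1·47 = 66.
ΔCS = ½(54 + 66)(59 − 47) = 720; ΔPS = ½(54 + 66)(61 − 59) = 120.
Government spending = 14 × 66 = 924.
Net change = 720 + 120 − 924 = -84. The loss equals the DWL triangle ½·14·12.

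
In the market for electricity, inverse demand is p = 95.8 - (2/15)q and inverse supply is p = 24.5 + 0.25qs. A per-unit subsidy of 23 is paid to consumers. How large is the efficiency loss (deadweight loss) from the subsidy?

Deadweight loss = 690

Pre-subsidy: 95.8 - (2/15)q = 24.5 + 0.25q gives q* = 186 and p* = 71.
With the rebate, buyers effectively pay pb = ps − 23, where ps is the price sellers receive.
On the curves, pb = 95.8 - (2/15)q and ps = 24.5 + 0.25q; the wedge ps − pb = 23 gives 24.5 + 0.25q − (95.8 - (2/15)q) = 23, so q' = 246.
Then pb = 95.8 − (2/15)·246 = 63 and ps = 24.5 + 0.25·246 = 86.
The subsidy expands output by 246 − 186 = 60 past the efficient level; on those units the gap between marginal cost and willingness to pay runs from 0 up to 23.
DWL = ½ × 23 × 60 = 690.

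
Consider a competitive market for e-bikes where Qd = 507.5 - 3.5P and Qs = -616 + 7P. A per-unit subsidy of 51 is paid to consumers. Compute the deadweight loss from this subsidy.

Pre-subsidy: 507.5 - 3.5P = -616 + 7P gives P* = 107, Q* = 133.
With the rebate, buyers effectively pay Pb = Ps − 51, where Ps is the price sellers receive.
Demand in terms of Ps becomes Qd = 507.5 − 3.5(Ps − 51) = 686 - 3.5Ps. Setting this equal to supply: 686 - 3.5Ps = -616 + 7Ps, so Ps = 124.
Buyers pay Pb = 124 − 51 = 73; Q' = -616 + 7·124 = 252.
The subsidy expands output by 252 − 133 = 119 past the efficient level; on those units the gap between marginal cost and willingness to pay runs from 0 up to 51.
DWL = ½ × 51 × 119 = 3034.5.

Deadweight loss = 3034.5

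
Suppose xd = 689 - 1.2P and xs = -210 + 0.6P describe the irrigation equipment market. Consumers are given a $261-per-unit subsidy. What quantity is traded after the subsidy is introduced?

x' = 2911/15

Pre-subsidy: 689 - 1.2P = -210 + 0.6P gives P* = 4495/9, x* = 269/3.
With the rebate, buyers effectively pay Pb = Ps − 261, where Ps is the price sellers receive.
Demand in terms of Ps becomes xd = 689 − 1.2(Ps − 261) = 1002.2 - 1.2Ps. Setting this equal to supply: 1002.2 - 1.2Ps = -210 + 0.6Ps, so Ps = 6061/9.
Buyers pay Pb = 6061/9 − 261 = 3712/9; x' = -210 + 0.6·(6061/9) = 2911/15.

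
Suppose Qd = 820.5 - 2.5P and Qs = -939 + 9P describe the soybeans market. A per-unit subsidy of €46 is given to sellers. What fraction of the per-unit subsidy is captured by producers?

Producer share = 5/23

Pre-subsidy: 820.5 - 2.5P = -939 + 9P gives P* = 153, Q* = 438.
With the subsidy, sellers receive Ps = Pb + 46 for each unit, where Pb is the price buyers pay.
Supply in terms of Pb becomes Qs = -939 + 9(Pb + 46) = -525 + 9Pb. Setting this equal to demand: 820.5 - 2.5Pb = -525 + 9Pb, so Pb = 117.
Sellers receive Ps = 117 + 46 = 163; Q' = 820.5 − 2.5·117 = 528.
Buyers' price falls by P* − Pb = 153 − 117 = 36; sellers' price rises by Ps − P* = 163 − 153 = 10.
So producers capture 10/46 = 5/23 of each unit of subsidy.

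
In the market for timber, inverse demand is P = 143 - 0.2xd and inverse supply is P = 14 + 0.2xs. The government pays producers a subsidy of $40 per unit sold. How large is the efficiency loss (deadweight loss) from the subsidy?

Deadweight loss = $2000

Pre-subsidy: 143 - 0.2x = 14 + 0.2x gives x* = 322.5 and P* = 78.5.
With the subsidy, sellers receive Ps = Pb + 40 for each unit, where Pb is the price buyers pay.
On the curves, Pb = 143 - 0.2x and Ps = 14 + 0.2x; the wedge Ps − Pb = 40 gives 14 + 0.2x − (143 - 0.2x) = 40, so x' = 422.5.
Then Pb = 143 − 0.2·422.5 = 58.5 and Ps = 14 + 0.2·422.5 = 98.5.
The subsidy expands output by 422.5 − 322.5 = 100 past the efficient level; on those units the gap between marginal cost and willingness to pay runs from 0 up to 40.
DWL = ½ × 40 × 100 = 2000.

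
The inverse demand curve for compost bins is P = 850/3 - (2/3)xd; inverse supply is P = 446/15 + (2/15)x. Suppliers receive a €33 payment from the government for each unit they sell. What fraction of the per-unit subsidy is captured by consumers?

Consumer share = 5/6

Pre-subsidy: 850/3 - (2/3)x = 446/15 + (2/15)x gives x* = 317 and P* = 72.
With the subsidy, sellers receive Ps = Pb + 33 for each unit, where Pb is the price buyers pay.
On the curves, Pb = 850/3 - (2/3)x and Ps = 446/15 + (2/15)x; the wedge Ps − Pb = 33 gives 446/15 + (2/15)x − (850/3 - (2/3)x) = 33, so x' = 358.25.
Then Pb = 850/3 − (2/3)·358.25 = 44.5 and Ps = 446/15 + (2/15)·358.25 = 77.5.
Buyers' price falls by P* − Pb = 72 − 44.5 = 27.5; sellers' price rises by Ps − P* = 77.5 − 72 = 5.5.
So consumers capture 27.5/33 = 5/6 of each unit of subsidy.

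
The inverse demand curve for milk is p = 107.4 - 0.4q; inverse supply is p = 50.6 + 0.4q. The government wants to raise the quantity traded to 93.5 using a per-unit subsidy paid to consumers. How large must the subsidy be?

At q = 93.5, from the demand curve buyers pay pb = 107.4 − 0.4·93.5 = 70; from the supply curve sellers need ps = 50.6 + 0.4·93.5 = 88.
The subsidy must fill the gap: s = ps − pb = 88 − 70 = 18.

Required subsidy s = 18 per unit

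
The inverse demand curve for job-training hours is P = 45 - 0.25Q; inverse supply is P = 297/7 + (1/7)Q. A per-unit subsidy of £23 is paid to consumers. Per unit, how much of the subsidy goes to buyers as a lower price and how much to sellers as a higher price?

Pre-subsidy: 45 - 0.25Q = 297/7 + (1/7)Q gives Q* = 72/11 and P* = 477/11.
With the rebate, buyers effectively pay Pb = Ps − 23, where Ps is the price sellers receive.
On the curves, Pb = 45 - 0.25Q and Ps = 297/7 + (1/7)Q; the wedge Ps − Pb = 23 gives 297/7 + (1/7)Q − (45 - 0.25Q) = 23, so Q' = 716/11.
Then Pb = 45 − 0.25·(716/11) = 316/11 and Ps = 297/7 + (1/7)·(716/11) = 569/11.
Buyers' price falls by P* − Pb = 477/11 − 316/11 = 161/11; sellers' price rises by Ps − P* = 569/11 − 477/11 = 92/11.

Buyers gain 161/11 per unit; sellers gain 92/11 per unit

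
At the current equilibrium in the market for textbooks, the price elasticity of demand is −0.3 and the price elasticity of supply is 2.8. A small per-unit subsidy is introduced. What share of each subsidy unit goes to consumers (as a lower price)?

Consumer share = 28/31

For a small subsidy around the equilibrium, the benefit split depends on the relative slopes, which at a point are proportional to the elasticities.
Buyer share = εs/(εs + |εd|) = 2.8/(2.8 + 0.3) = 28/31; seller share = |εd|/(εs + |εd|) = 3/31.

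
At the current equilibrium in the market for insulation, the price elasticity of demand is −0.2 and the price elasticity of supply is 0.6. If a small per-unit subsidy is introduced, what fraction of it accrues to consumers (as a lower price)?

For a small subsidy around the equilibrium, the benefit split depends on the relative slopes, which at a point are proportional to the elasticities.
Buyer share = εs/(εs + |εd|) = 0.6/(0.6 + 0.2) = 0.75; seller share = |εd|/(εs + |εd|) = 0.25.

Consumer share = 0.75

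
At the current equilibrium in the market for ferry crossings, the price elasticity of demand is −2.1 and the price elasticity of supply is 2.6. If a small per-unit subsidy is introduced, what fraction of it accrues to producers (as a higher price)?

For a small subsidy around the equilibrium, the benefit split depends on the relative slopes, which at a point are proportional to the elasticities.
Buyer share = εs/(εs + |εd|) = 2.6/(2.6 + 2.1) = 26/47; seller share = |εd|/(εs + |εd|) = 21/47.
So producers capture 21/47 of the subsidy.

Producer share = 21/47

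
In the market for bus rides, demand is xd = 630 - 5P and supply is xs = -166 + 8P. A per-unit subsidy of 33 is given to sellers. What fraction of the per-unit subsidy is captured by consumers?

Consumer share = 8/13

Pre-subsidy: 630 - 5P = -166 + 8P gives P* = 796/13, x* = 4210/13.
With the subsidy, sellers receive Ps = Pb + 33 for each unit, where Pb is the price buyers pay.
Supply in terms of Pb becomes xs = -166 + 8(Pb + 33) = 98 + 8Pb. Setting this equal to demand: 630 - 5Pb = 98 + 8Pb, so Pb = 532/13.
Sellers receive Ps = 532/13 + 33 = 961/13; x' = 630 − 5·(532/13) = 5530/13.
Buyers' price falls by P* − Pb = 796/13 − 532/13 = 264/13; sellers' price rises by Ps − P* = 961/13 − 796/13 = 165/13.
So consumers capture (264/13)/33 = 8/13 of each unit of subsidy.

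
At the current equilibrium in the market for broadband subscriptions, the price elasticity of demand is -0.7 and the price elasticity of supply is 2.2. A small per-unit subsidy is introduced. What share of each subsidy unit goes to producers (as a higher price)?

Producer share = 7/29

For a small subsidy around the equilibrium, the benefit split depends on the relative slopes, which at a point are proportional to the elasticities.
Buyer share = εs/(εs + |εd|) = 2.2/(2.2 + 0.7) = 22/29; seller share = |εd|/(εs + |εd|) = 7/29.
So producers capture 7/29 of the subsidy.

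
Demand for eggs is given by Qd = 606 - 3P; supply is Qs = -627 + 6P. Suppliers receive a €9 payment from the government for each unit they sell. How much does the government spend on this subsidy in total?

Government cost = €1917

Pre-subsidy: 606 - 3P = -627 + 6P gives P* = 137, Q* = 195.
With the subsidy, sellers receive Ps = Pb + 9 for each unit, where Pb is the price buyers pay.
Supply in terms of Pb becomes Qs = -627 + 6(Pb + 9) = -573 + 6Pb. Setting this equal to demand: 606 - 3Pb = -573 + 6Pb, so Pb = 131.
Sellers receive Ps = 131 + 9 = 140; Q' = 606 − 3·131 = 213.
Government outlay = subsidy × quantity = 9 × 213 = 1917.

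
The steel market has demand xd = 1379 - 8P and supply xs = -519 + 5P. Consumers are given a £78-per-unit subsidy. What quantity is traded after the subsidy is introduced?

Pre-subsidy: 1379 - 8P = -519 + 5P gives P* = 146, x* = 211.
With the rebate, buyers effectively pay Pb = Ps − 78, where Ps is the price sellers receive.
Demand in terms of Ps becomes xd = 1379 − 8(Ps − 78) = 2003 - 8Ps. Setting this equal to supply: 2003 - 8Ps = -519 + 5Ps, so Ps = 194.
Buyers pay Pb = 194 − 78 = 116; x' = -519 + 5·194 = 451.

x' = 451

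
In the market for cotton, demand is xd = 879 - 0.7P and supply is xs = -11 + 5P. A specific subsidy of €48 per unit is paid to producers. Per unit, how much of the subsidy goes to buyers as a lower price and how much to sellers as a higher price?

Pre-subsidy: 879 - 0.7P = -11 + 5P gives P* = 8900/57, x* = 43873/57.
With the subsidy, sellers receive Ps = Pb + 48 for each unit, where Pb is the price buyers pay.
Supply in terms of Pb becomes xs = -11 + 5(Pb + 48) = 229 + 5Pb. Setting this equal to demand: 879 - 0.7Pb = 229 + 5Pb, so Pb = 6500/57.
Sellers receive Ps = 6500/57 + 48 = 9236/57; x' = 879 − 0.7·(6500/57) = 45553/57.
Buyers' price falls by P* − Pb = 8900/57 − 6500/57 = 800/19; sellers' price rises by Ps − P* = 9236/57 − 8900/57 = 112/19.

Buyers gain 800/19 per unit; sellers gain 112/19 per unit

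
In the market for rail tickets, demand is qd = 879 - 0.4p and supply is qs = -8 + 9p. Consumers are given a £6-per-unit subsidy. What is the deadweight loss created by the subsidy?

Deadweight loss = 324/47

Pre-subsidy: 879 - 0.4p = -8 + 9p gives p* = 4435/47, q* = 39539/47.
With the rebate, buyers effectively pay pb = ps − 6, where ps is the price sellers receive.
Demand in terms of ps becomes qd = 879 − 0.4(ps − 6) = 881.4 - 0.4ps. Setting this equal to supply: 881.4 - 0.4ps = -8 + 9ps, so ps = 4447/47.
Buyers pay pb = 4447/47 − 6 = 4165/47; q' = -8 + 9·(4447/47) = 39647/47.
The subsidy expands output by 39647/47 − 39539/47 = 108/47 past the efficient level; on those units the gap between marginal cost and willingness to pay runs from 0 up to 6.
DWL = ½ × 6 × 108/47 = 324/47.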